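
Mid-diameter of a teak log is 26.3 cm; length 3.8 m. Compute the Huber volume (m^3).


Huber: V = Am * L,  Am = pi*(Dm/200)^2
Am = pi*(26.3/200)^2 = 0.054325 m^2
V = 0.054325*3.8 = 0.2064 m^3

0.2064


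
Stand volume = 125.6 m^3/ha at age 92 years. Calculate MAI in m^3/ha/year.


Formula: MAI = Total Volume / Stand Age
MAI = 125.6 m^3/ha / 92 years
MAI = 1.37 m^3/ha/year

1.37


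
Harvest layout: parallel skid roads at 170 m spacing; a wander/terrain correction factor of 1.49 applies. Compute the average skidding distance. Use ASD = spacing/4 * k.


Formula: ASD = (spacing / 4) * correction
Uncorrected distance = spacing / 4 = 170 / 4 = 42.5 m
ASD = 42.5 * 1.49 = 63 m

63


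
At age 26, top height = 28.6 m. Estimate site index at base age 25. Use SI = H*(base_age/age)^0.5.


Formula: SI = H_dom * (base_age / age)^0.5
Age ratio = 25 / 26 = 0.96154
sqrt(age_ratio) = 0.98058
SI = 28.6 * 0.98058 = 28.0 m

28.0


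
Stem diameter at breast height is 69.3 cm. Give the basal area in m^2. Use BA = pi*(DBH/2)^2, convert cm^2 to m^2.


Formula: BA = pi * (DBH/2)^2 / 10000  (cm^2 to m^2)
Radius = DBH/2 = 69.3/2 = 34.65 cm
BA = pi * 34.65^2 / 10000
   = 3771.8668 cm^2 / 10000
   = 0.3772 m^2

0.3772


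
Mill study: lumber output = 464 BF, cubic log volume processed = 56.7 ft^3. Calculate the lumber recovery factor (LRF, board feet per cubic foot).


Formula: LRF = Lumber Output (BF) / Log Input (ft^3)
LRF = 464 BF / 56.7 ft^3
LRF = 8.18 BF/ft^3

8.18


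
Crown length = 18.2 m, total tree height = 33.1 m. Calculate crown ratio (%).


Formula: Crown Ratio = (Crown Length / Total Height) * 100
CR = (18.2 m / 33.1 m) * 100
CR = 0.5498 * 100 = 55.0%

55.0


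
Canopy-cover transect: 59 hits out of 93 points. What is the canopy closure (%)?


Formula: Canopy closure = covered points / total points * 100
Closure = 59 / 93 * 100
Closure = 0.6344 * 100 = 63.4%

63.4


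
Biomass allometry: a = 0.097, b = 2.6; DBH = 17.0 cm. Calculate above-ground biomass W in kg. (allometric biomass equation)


Formula: W = a * DBH^b  (allometric power law)
DBH^b = 17.0^2.6 = 1581.8569
W = 0.097 * 1581.8569 = 153.4 kg

153.4


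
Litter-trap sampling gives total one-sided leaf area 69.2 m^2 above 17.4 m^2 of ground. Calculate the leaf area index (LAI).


Formula: LAI = total leaf area / ground area  (dimensionless)
LAI = 69.2 m^2 / 17.4 m^2
LAI = 3.98

3.98


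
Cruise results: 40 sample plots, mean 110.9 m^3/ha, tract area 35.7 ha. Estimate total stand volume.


Formula: Total Volume = Mean Volume per ha * Total Area
Total Volume = 110.9 m^3/ha * 35.7 ha
Total Volume = 3959 m^3

3959


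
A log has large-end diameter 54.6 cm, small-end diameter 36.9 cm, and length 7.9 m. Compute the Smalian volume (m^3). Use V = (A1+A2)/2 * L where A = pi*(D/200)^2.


Smalian: V = (A1 + A2)/2 * L,  A = pi*(D/200)^2
A1 = pi*(54.6/200)^2 = 0.23414 m^2
A2 = pi*(36.9/200)^2 = 0.106941 m^2
V = (0.23414+0.106941)/2*7.9 = 1.3473 m^3

1.3473


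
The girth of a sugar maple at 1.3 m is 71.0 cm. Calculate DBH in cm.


Formula: DBH = C / pi
DBH = 71.0 / pi
pi = 3.14159...
DBH = 22.6 cm

22.6


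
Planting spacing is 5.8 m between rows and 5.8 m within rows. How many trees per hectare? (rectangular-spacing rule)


Formula: TPH = 10000 m^2/ha / (spacing_x * spacing_y)
Area per tree = 5.8 m * 5.8 m = 33.64 m^2
TPH = 10000 / 33.64 = 297 trees/ha

297


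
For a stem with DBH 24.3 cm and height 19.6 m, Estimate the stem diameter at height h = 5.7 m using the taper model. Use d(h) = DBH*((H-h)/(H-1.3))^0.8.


Taper: d(h) = DBH * ((H - h) / (H - 1.3))^0.8
Numerator = H - h = 19.6 - 5.7 = 13.9 m
Denominator = H - 1.3 = 19.6 - 1.3 = 18.3 m
Ratio = 13.9 / 18.3 = 0.75956
d = 24.3 * 0.75956^0.8 = 19.5 cm

19.5


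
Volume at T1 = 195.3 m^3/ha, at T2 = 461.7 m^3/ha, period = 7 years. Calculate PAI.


Formula: PAI = (V_T2 - V_T1) / (T2 - T1)
Volume increment = 461.7 - 195.3 = 266.4 m^3/ha
PAI = 266.4 / 7 = 38.06 m^3/ha/year

38.06


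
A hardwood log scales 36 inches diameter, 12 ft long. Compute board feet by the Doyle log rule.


Doyle: BF = (D - 4)^2 * L / 16
Adjusted diameter = 36 - 4 = 32 in
(D-4)^2 = 32^2 = 1024
BF = 1024 * 12 / 16 = 768 BF

768


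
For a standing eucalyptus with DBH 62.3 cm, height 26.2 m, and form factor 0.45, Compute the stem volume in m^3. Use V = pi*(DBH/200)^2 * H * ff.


Formula: V = pi * (DBH/200)^2 * H * ff
Radius = DBH/200 = 62.3/200 = 0.3115 m
Radius^2 = 0.3115^2 = 0.09703225 m^2
V = pi * 0.09703225 * 26.2 * 0.45
V = 3.594 m^3

3.594


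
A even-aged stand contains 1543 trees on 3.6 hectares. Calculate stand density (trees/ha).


Formula: Stand Density = N_trees / Area_ha
Density = 1543 trees / 3.6 ha
Density = 429 trees/ha

429


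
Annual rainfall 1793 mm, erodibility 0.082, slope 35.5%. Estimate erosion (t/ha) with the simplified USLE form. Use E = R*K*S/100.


Formula: E = R * K * S / 100  (simplified USLE)
R * K = 1793 * 0.082 = 147.026
E = 147.026 * 35.5 / 100 = 52.19 t/ha

52.19


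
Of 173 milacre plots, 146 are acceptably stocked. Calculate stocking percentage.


Formula: Stocking % = stocked plots / total plots * 100
Stocking = 146 / 173 * 100
Stocking = 0.8439 * 100 = 84.4%

84.4


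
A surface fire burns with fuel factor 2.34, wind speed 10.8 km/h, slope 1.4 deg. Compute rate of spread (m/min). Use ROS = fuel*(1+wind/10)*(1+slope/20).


Formula: ROS = fuel * (1 + wind/10) * (1 + slope/20)
Wind factor = 1 + 10.8/10 = 2.08
Slope factor = 1 + 1.4/20 = 1.07
ROS = 2.34 * 2.08 * 1.07 = 5.21 m/min

5.21


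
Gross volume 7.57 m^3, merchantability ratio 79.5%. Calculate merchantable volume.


Formula: MV = V_total * (merchantable_pct / 100)
Merchantable fraction = 79.5% / 100 = 0.795
MV = 7.57 m^3 * 0.795 = 6.018 m^3

6.018


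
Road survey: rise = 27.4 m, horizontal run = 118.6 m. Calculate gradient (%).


Formula: Gradient = rise / run * 100
Gradient = 27.4 / 118.6 * 100 = 23.1%

23.1


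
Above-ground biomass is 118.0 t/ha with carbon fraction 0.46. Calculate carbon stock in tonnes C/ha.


Formula: Carbon Stock = Biomass * Carbon Fraction
C = 118.0 t/ha * 0.46
C = 54.3 t C/ha

54.3


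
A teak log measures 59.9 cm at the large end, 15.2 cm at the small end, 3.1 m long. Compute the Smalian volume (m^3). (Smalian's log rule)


Smalian: V = (A1 + A2)/2 * L,  A = pi*(D/200)^2
A1 = pi*(59.9/200)^2 = 0.281802 m^2
A2 = pi*(15.2/200)^2 = 0.018146 m^2
V = (0.281802+0.018146)/2*3.1 = 0.4649 m^3

0.4649


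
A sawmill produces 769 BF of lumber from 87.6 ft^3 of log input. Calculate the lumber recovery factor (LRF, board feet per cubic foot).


Formula: LRF = Lumber Output (BF) / Log Input (ft^3)
LRF = 769 BF / 87.6 ft^3
LRF = 8.78 BF/ft^3

8.78


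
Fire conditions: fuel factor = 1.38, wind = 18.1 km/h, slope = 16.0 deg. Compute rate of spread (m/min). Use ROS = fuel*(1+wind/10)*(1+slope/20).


Formula: ROS = fuel * (1 + wind/10) * (1 + slope/20)
Wind factor = 1 + 18.1/10 = 2.81
Slope factor = 1 + 16.0/20 = 1.8
ROS = 1.38 * 2.81 * 1.8 = 6.98 m/min

6.98


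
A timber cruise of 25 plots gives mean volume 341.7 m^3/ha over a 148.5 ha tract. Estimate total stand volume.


Formula: Total Volume = Mean Volume per ha * Total Area
Total Volume = 341.7 m^3/ha * 148.5 ha
Total Volume = 50742 m^3

50742


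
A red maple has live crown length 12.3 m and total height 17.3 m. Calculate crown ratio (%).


Formula: Crown Ratio = (Crown Length / Total Height) * 100
CR = (12.3 m / 17.3 m) * 100
CR = 0.711 * 100 = 71.1%

71.1


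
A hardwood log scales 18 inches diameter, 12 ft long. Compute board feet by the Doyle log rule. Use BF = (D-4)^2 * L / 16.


Doyle: BF = (D - 4)^2 * L / 16
Adjusted diameter = 18 - 4 = 14 in
(D-4)^2 = 14^2 = 196
BF = 196 * 12 / 16 = 147 BF

147


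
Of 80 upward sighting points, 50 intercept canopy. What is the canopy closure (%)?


Formula: Canopy closure = covered points / total points * 100
Closure = 50 / 80 * 100
Closure = 0.625 * 100 = 62.5%

62.5


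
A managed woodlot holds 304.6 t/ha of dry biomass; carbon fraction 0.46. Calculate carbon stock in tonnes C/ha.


Formula: Carbon Stock = Biomass * Carbon Fraction
C = 304.6 t/ha * 0.46
C = 140.1 t C/ha

140.1


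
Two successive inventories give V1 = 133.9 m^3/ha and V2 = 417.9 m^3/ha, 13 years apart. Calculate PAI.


Formula: PAI = (V_T2 - V_T1) / (T2 - T1)
Volume increment = 417.9 - 133.9 = 284.0 m^3/ha
PAI = 284.0 / 13 = 21.85 m^3/ha/year

21.85


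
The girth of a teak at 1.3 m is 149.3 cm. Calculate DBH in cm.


Formula: DBH = C / pi
DBH = 149.3 / pi
pi = 3.14159...
DBH = 47.5 cm

47.5


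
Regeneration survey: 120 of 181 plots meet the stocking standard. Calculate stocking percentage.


Formula: Stocking % = stocked plots / total plots * 100
Stocking = 120 / 181 * 100
Stocking = 0.663 * 100 = 66.3%

66.3


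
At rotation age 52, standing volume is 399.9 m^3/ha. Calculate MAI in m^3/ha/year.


Formula: MAI = Total Volume / Stand Age
MAI = 399.9 m^3/ha / 52 years
MAI = 7.69 m^3/ha/year

7.69


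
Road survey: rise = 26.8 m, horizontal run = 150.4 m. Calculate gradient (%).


Formula: Gradient = rise / run * 100
Gradient = 26.8 / 150.4 * 100 = 17.8%

17.8


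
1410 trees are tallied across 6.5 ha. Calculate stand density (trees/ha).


Formula: Stand Density = N_trees / Area_ha
Density = 1410 trees / 6.5 ha
Density = 217 trees/ha

217


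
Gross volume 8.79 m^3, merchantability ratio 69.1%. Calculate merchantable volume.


Formula: MV = V_total * (merchantable_pct / 100)
Merchantable fraction = 69.1% / 100 = 0.691
MV = 8.79 m^3 * 0.691 = 6.074 m^3

6.074


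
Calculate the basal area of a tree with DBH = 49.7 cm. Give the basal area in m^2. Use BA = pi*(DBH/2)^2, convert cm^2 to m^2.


Formula: BA = pi * (DBH/2)^2 / 10000  (cm^2 to m^2)
Radius = DBH/2 = 49.7/2 = 24.85 cm
BA = pi * 24.85^2 / 10000
   = 1940.0041 cm^2 / 10000
   = 0.194 m^2

0.194


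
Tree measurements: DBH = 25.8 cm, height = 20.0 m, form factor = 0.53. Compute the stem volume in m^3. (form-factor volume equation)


Formula: V = pi * (DBH/200)^2 * H * ff
Radius = DBH/200 = 25.8/200 = 0.129 m
Radius^2 = 0.129^2 = 0.016641 m^2
V = pi * 0.016641 * 20.0 * 0.53
V = 0.554 m^3

0.554


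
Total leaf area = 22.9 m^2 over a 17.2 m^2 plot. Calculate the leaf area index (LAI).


Formula: LAI = total leaf area / ground area  (dimensionless)
LAI = 22.9 m^2 / 17.2 m^2
LAI = 1.33

1.33


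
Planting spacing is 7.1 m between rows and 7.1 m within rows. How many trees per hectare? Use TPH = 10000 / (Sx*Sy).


Formula: TPH = 10000 m^2/ha / (spacing_x * spacing_y)
Area per tree = 7.1 m * 7.1 m = 50.41 m^2
TPH = 10000 / 50.41 = 198 trees/ha

198


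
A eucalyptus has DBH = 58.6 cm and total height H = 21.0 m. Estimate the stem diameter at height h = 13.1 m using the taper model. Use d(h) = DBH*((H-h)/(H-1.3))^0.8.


Taper: d(h) = DBH * ((H - h) / (H - 1.3))^0.8
Numerator = H - h = 21.0 - 13.1 = 7.9 m
Denominator = H - 1.3 = 21.0 - 1.3 = 19.7 m
Ratio = 7.9 / 19.7 = 0.40102
d = 58.6 * 0.40102^0.8 = 28.2 cm

28.2


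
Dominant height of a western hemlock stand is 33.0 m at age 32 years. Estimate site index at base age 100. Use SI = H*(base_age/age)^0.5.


Formula: SI = H_dom * (base_age / age)^0.5
Age ratio = 100 / 32 = 3.125
sqrt(age_ratio) = 1.76777
SI = 33.0 * 1.76777 = 58.3 m

58.3


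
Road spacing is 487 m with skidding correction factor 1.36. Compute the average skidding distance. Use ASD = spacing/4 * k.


Formula: ASD = (spacing / 4) * correction
Uncorrected distance = spacing / 4 = 487 / 4 = 121.75 m
ASD = 121.75 * 1.36 = 166 m

166


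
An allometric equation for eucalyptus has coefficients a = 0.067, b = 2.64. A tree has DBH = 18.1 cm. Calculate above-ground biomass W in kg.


Formula: W = a * DBH^b  (allometric power law)
DBH^b = 18.1^2.64 = 2090.6024
W = 0.067 * 2090.6024 = 140.1 kg

140.1


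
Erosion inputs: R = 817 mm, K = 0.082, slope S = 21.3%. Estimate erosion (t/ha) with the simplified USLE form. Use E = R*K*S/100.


Formula: E = R * K * S / 100  (simplified USLE)
R * K = 817 * 0.082 = 66.994
E = 66.994 * 21.3 / 100 = 14.27 t/ha

14.27


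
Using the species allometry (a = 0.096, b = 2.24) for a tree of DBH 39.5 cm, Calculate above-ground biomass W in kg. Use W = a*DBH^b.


Formula: W = a * DBH^b  (allometric power law)
DBH^b = 39.5^2.24 = 3770.3138
W = 0.096 * 3770.3138 = 362.0 kg

362.0


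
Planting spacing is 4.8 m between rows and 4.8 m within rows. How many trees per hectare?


Formula: TPH = 10000 m^2/ha / (spacing_x * spacing_y)
Area per tree = 4.8 m * 4.8 m = 23.04 m^2
TPH = 10000 / 23.04 = 434 trees/ha

434


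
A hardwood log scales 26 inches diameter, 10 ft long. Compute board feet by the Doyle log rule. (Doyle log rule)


Doyle: BF = (D - 4)^2 * L / 16
Adjusted diameter = 26 - 4 = 22 in
(D-4)^2 = 22^2 = 484
BF = 484 * 10 / 16 = 303 BF

303


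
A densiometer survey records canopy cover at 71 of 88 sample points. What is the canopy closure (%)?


Formula: Canopy closure = covered points / total points * 100
Closure = 71 / 88 * 100
Closure = 0.8068 * 100 = 80.7%

80.7


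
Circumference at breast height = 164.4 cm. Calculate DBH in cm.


Formula: DBH = C / pi
DBH = 164.4 / pi
pi = 3.14159...
DBH = 52.3 cm

52.3


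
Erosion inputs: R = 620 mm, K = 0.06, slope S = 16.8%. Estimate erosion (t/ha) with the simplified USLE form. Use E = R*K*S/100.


Formula: E = R * K * S / 100  (simplified USLE)
R * K = 620 * 0.06 = 37.2
E = 37.2 * 16.8 / 100 = 6.25 t/ha

6.25


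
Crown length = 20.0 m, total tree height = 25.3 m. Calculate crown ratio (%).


Formula: Crown Ratio = (Crown Length / Total Height) * 100
CR = (20.0 m / 25.3 m) * 100
CR = 0.7905 * 100 = 79.1%

79.1


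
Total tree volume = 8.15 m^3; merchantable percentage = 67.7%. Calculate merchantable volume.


Formula: MV = V_total * (merchantable_pct / 100)
Merchantable fraction = 67.7% / 100 = 0.677
MV = 8.15 m^3 * 0.677 = 5.518 m^3

5.518


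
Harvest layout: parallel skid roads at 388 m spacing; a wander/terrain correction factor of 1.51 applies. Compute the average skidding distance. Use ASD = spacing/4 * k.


Formula: ASD = (spacing / 4) * correction
Uncorrected distance = spacing / 4 = 388 / 4 = 97 m
ASD = 97 * 1.51 = 146 m

146


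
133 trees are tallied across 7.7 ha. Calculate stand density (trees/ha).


Formula: Stand Density = N_trees / Area_ha
Density = 133 trees / 7.7 ha
Density = 17 trees/ha

17


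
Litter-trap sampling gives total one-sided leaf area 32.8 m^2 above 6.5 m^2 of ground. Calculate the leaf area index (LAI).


Formula: LAI = total leaf area / ground area  (dimensionless)
LAI = 32.8 m^2 / 6.5 m^2
LAI = 5.05

5.05


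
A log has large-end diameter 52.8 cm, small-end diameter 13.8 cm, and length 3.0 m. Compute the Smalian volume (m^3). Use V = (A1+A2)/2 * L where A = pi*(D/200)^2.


Smalian: V = (A1 + A2)/2 * L,  A = pi*(D/200)^2
A1 = pi*(52.8/200)^2 = 0.218956 m^2
A2 = pi*(13.8/200)^2 = 0.014957 m^2
V = (0.218956+0.014957)/2*3.0 = 0.3509 m^3

0.3509


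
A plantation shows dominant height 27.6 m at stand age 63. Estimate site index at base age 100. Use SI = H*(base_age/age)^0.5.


Formula: SI = H_dom * (base_age / age)^0.5
Age ratio = 100 / 63 = 1.5873
sqrt(age_ratio) = 1.25988
SI = 27.6 * 1.25988 = 34.8 m

34.8


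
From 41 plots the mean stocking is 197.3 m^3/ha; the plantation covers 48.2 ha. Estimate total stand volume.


Formula: Total Volume = Mean Volume per ha * Total Area
Total Volume = 197.3 m^3/ha * 48.2 ha
Total Volume = 9510 m^3

9510


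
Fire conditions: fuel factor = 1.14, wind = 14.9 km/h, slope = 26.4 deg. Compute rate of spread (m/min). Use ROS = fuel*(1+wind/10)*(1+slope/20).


Formula: ROS = fuel * (1 + wind/10) * (1 + slope/20)
Wind factor = 1 + 14.9/10 = 2.49
Slope factor = 1 + 26.4/20 = 2.32
ROS = 1.14 * 2.49 * 2.32 = 6.59 m/min

6.59


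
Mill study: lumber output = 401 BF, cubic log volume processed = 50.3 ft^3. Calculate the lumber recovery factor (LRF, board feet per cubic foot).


Formula: LRF = Lumber Output (BF) / Log Input (ft^3)
LRF = 401 BF / 50.3 ft^3
LRF = 7.97 BF/ft^3

7.97


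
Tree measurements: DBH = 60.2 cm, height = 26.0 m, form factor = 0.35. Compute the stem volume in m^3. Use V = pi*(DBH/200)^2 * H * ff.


Formula: V = pi * (DBH/200)^2 * H * ff
Radius = DBH/200 = 60.2/200 = 0.301 m
Radius^2 = 0.301^2 = 0.090601 m^2
V = pi * 0.090601 * 26.0 * 0.35
V = 2.59 m^3

2.59


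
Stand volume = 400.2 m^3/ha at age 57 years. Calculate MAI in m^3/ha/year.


Formula: MAI = Total Volume / Stand Age
MAI = 400.2 m^3/ha / 57 years
MAI = 7.02 m^3/ha/year

7.02


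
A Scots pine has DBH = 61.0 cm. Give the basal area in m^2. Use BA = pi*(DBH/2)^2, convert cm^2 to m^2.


Formula: BA = pi * (DBH/2)^2 / 10000  (cm^2 to m^2)
Radius = DBH/2 = 61.0/2 = 30.5 cm
BA = pi * 30.5^2 / 10000
   = 2922.4666 cm^2 / 10000
   = 0.2922 m^2

0.2922


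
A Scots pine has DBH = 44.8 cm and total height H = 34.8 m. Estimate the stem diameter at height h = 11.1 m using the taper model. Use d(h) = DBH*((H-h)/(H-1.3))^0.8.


Taper: d(h) = DBH * ((H - h) / (H - 1.3))^0.8
Numerator = H - h = 34.8 - 11.1 = 23.7 m
Denominator = H - 1.3 = 34.8 - 1.3 = 33.5 m
Ratio = 23.7 / 33.5 = 0.70746
d = 44.8 * 0.70746^0.8 = 34.0 cm

34.0


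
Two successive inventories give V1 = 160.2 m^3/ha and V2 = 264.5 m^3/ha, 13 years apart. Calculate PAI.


Formula: PAI = (V_T2 - V_T1) / (T2 - T1)
Volume increment = 264.5 - 160.2 = 104.3 m^3/ha
PAI = 104.3 / 13 = 8.02 m^3/ha/year

8.02


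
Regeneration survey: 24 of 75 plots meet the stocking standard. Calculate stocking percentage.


Formula: Stocking % = stocked plots / total plots * 100
Stocking = 24 / 75 * 100
Stocking = 0.32 * 100 = 32.0%

32.0


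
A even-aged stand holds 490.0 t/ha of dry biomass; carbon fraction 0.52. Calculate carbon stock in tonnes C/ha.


Formula: Carbon Stock = Biomass * Carbon Fraction
C = 490.0 t/ha * 0.52
C = 254.8 t C/ha

254.8


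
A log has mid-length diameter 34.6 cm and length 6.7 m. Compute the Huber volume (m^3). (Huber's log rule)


Huber: V = Am * L,  Am = pi*(Dm/200)^2
Am = pi*(34.6/200)^2 = 0.094025 m^2
V = 0.094025*6.7 = 0.63 m^3

0.63


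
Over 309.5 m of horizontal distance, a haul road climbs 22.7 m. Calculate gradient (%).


Formula: Gradient = rise / run * 100
Gradient = 22.7 / 309.5 * 100 = 7.3%

7.3


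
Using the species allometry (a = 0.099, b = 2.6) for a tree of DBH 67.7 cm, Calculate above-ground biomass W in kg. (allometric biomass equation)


Formula: W = a * DBH^b  (allometric power law)
DBH^b = 67.7^2.6 = 57481.8237
W = 0.099 * 57481.8237 = 5690.7 kg

5690.7


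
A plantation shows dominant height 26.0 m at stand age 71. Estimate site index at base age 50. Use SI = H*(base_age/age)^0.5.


Formula: SI = H_dom * (base_age / age)^0.5
Age ratio = 50 / 71 = 0.70423
sqrt(age_ratio) = 0.83918
SI = 26.0 * 0.83918 = 21.8 m

21.8


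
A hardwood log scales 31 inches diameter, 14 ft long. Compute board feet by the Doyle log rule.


Doyle: BF = (D - 4)^2 * L / 16
Adjusted diameter = 31 - 4 = 27 in
(D-4)^2 = 27^2 = 729
BF = 729 * 14 / 16 = 638 BF

638


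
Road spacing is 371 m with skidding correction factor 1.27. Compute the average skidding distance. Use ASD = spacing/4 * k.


Formula: ASD = (spacing / 4) * correction
Uncorrected distance = spacing / 4 = 371 / 4 = 92.75 m
ASD = 92.75 * 1.27 = 118 m

118


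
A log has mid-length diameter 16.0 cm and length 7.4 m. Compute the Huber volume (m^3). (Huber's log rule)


Huber: V = Am * L,  Am = pi*(Dm/200)^2
Am = pi*(16.0/200)^2 = 0.020106 m^2
V = 0.020106*7.4 = 0.1488 m^3

0.1488


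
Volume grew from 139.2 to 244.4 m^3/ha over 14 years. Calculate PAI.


Formula: PAI = (V_T2 - V_T1) / (T2 - T1)
Volume increment = 244.4 - 139.2 = 105.2 m^3/ha
PAI = 105.2 / 14 = 7.51 m^3/ha/year

7.51


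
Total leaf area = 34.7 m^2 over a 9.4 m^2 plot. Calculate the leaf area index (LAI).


Formula: LAI = total leaf area / ground area  (dimensionless)
LAI = 34.7 m^2 / 9.4 m^2
LAI = 3.69

3.69


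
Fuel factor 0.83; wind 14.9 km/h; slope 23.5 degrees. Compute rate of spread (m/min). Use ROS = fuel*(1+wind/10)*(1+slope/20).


Formula: ROS = fuel * (1 + wind/10) * (1 + slope/20)
Wind factor = 1 + 14.9/10 = 2.49
Slope factor = 1 + 23.5/20 = 2.175
ROS = 0.83 * 2.49 * 2.175 = 4.5 m/min

4.5


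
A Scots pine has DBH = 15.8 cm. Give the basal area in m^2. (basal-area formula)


Formula: BA = pi * (DBH/2)^2 / 10000  (cm^2 to m^2)
Radius = DBH/2 = 15.8/2 = 7.9 cm
BA = pi * 7.9^2 / 10000
   = 196.0668 cm^2 / 10000
   = 0.0196 m^2

0.0196


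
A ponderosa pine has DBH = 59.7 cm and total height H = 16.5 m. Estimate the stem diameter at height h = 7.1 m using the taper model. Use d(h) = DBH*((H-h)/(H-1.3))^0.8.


Taper: d(h) = DBH * ((H - h) / (H - 1.3))^0.8
Numerator = H - h = 16.5 - 7.1 = 9.4 m
Denominator = H - 1.3 = 16.5 - 1.3 = 15.2 m
Ratio = 9.4 / 15.2 = 0.61842
d = 59.7 * 0.61842^0.8 = 40.6 cm

40.6


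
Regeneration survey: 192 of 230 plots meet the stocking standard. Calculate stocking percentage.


Formula: Stocking % = stocked plots / total plots * 100
Stocking = 192 / 230 * 100
Stocking = 0.8348 * 100 = 83.5%

83.5


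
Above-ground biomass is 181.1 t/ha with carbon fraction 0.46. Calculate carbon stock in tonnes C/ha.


Formula: Carbon Stock = Biomass * Carbon Fraction
C = 181.1 t/ha * 0.46
C = 83.3 t C/ha

83.3


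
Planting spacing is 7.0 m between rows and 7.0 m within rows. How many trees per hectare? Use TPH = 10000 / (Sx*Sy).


Formula: TPH = 10000 m^2/ha / (spacing_x * spacing_y)
Area per tree = 7.0 m * 7.0 m = 49.0 m^2
TPH = 10000 / 49.0 = 204 trees/ha

204


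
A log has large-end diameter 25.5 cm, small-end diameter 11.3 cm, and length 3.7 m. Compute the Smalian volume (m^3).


Smalian: V = (A1 + A2)/2 * L,  A = pi*(D/200)^2
A1 = pi*(25.5/200)^2 = 0.051071 m^2
A2 = pi*(11.3/200)^2 = 0.010029 m^2
V = (0.051071+0.010029)/2*3.7 = 0.113 m^3

0.113


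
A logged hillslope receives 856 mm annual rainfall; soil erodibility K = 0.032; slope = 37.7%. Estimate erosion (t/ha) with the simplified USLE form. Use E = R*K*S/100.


Formula: E = R * K * S / 100  (simplified USLE)
R * K = 856 * 0.032 = 27.392
E = 27.392 * 37.7 / 100 = 10.33 t/ha

10.33


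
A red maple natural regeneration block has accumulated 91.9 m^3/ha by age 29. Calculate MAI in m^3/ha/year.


Formula: MAI = Total Volume / Stand Age
MAI = 91.9 m^3/ha / 29 years
MAI = 3.17 m^3/ha/year

3.17


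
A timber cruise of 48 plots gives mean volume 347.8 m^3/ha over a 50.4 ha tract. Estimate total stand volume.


Formula: Total Volume = Mean Volume per ha * Total Area
Total Volume = 347.8 m^3/ha * 50.4 ha
Total Volume = 17529 m^3

17529


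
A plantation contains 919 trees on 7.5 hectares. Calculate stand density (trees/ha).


Formula: Stand Density = N_trees / Area_ha
Density = 919 trees / 7.5 ha
Density = 123 trees/ha

123


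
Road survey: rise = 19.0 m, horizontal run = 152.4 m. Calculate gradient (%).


Formula: Gradient = rise / run * 100
Gradient = 19.0 / 152.4 * 100 = 12.5%

12.5


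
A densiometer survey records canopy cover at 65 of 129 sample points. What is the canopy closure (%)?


Formula: Canopy closure = covered points / total points * 100
Closure = 65 / 129 * 100
Closure = 0.5039 * 100 = 50.4%

50.4


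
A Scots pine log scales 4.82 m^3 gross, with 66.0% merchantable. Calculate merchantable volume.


Formula: MV = V_total * (merchantable_pct / 100)
Merchantable fraction = 66.0% / 100 = 0.66
MV = 4.82 m^3 * 0.66 = 3.181 m^3

3.181


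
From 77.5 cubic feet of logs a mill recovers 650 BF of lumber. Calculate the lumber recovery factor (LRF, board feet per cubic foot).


Formula: LRF = Lumber Output (BF) / Log Input (ft^3)
LRF = 650 BF / 77.5 ft^3
LRF = 8.39 BF/ft^3

8.39


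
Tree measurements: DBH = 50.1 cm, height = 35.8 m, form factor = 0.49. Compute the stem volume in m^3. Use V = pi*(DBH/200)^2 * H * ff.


Formula: V = pi * (DBH/200)^2 * H * ff
Radius = DBH/200 = 50.1/200 = 0.2505 m
Radius^2 = 0.2505^2 = 0.06275025 m^2
V = pi * 0.06275025 * 35.8 * 0.49
V = 3.458 m^3

3.458


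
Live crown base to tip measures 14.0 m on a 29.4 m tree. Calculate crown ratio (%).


Formula: Crown Ratio = (Crown Length / Total Height) * 100
CR = (14.0 m / 29.4 m) * 100
CR = 0.4762 * 100 = 47.6%

47.6


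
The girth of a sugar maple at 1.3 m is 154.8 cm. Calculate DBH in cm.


Formula: DBH = C / pi
DBH = 154.8 / pi
pi = 3.14159...
DBH = 49.3 cm

49.3


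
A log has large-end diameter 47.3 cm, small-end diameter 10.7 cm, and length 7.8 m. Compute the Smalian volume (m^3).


Smalian: V = (A1 + A2)/2 * L,  A = pi*(D/200)^2
A1 = pi*(47.3/200)^2 = 0.175716 m^2
A2 = pi*(10.7/200)^2 = 0.008992 m^2
V = (0.175716+0.008992)/2*7.8 = 0.7204 m^3

0.7204


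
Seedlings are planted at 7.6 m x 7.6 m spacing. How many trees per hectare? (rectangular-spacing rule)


Formula: TPH = 10000 m^2/ha / (spacing_x * spacing_y)
Area per tree = 7.6 m * 7.6 m = 57.76 m^2
TPH = 10000 / 57.76 = 173 trees/ha

173


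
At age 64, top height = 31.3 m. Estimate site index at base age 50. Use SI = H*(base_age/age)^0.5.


Formula: SI = H_dom * (base_age / age)^0.5
Age ratio = 50 / 64 = 0.78125
sqrt(age_ratio) = 0.88388
SI = 31.3 * 0.88388 = 27.7 m

27.7


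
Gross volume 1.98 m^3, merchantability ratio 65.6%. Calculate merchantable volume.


Formula: MV = V_total * (merchantable_pct / 100)
Merchantable fraction = 65.6% / 100 = 0.656
MV = 1.98 m^3 * 0.656 = 1.299 m^3

1.299


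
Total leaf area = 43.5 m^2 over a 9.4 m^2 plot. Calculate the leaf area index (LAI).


Formula: LAI = total leaf area / ground area  (dimensionless)
LAI = 43.5 m^2 / 9.4 m^2
LAI = 4.63

4.63


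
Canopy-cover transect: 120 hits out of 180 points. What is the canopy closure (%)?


Formula: Canopy closure = covered points / total points * 100
Closure = 120 / 180 * 100
Closure = 0.6667 * 100 = 66.7%

66.7


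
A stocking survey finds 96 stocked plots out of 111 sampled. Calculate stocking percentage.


Formula: Stocking % = stocked plots / total plots * 100
Stocking = 96 / 111 * 100
Stocking = 0.8649 * 100 = 86.5%

86.5


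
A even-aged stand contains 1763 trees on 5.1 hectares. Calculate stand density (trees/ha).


Formula: Stand Density = N_trees / Area_ha
Density = 1763 trees / 5.1 ha
Density = 346 trees/ha

346


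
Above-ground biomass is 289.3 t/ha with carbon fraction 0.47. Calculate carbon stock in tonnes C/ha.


Formula: Carbon Stock = Biomass * Carbon Fraction
C = 289.3 t/ha * 0.47
C = 136.0 t C/ha

136.0


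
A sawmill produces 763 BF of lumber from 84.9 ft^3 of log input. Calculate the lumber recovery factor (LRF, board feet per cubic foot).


Formula: LRF = Lumber Output (BF) / Log Input (ft^3)
LRF = 763 BF / 84.9 ft^3
LRF = 8.99 BF/ft^3

8.99


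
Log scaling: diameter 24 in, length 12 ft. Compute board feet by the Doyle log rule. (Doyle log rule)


Doyle: BF = (D - 4)^2 * L / 16
Adjusted diameter = 24 - 4 = 20 in
(D-4)^2 = 20^2 = 400
BF = 400 * 12 / 16 = 300 BF

300


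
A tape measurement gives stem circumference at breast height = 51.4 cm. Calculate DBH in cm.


Formula: DBH = C / pi
DBH = 51.4 / pi
pi = 3.14159...
DBH = 16.4 cm

16.4


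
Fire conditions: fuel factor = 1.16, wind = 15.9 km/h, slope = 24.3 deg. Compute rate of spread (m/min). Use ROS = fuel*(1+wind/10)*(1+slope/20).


Formula: ROS = fuel * (1 + wind/10) * (1 + slope/20)
Wind factor = 1 + 15.9/10 = 2.59
Slope factor = 1 + 24.3/20 = 2.215
ROS = 1.16 * 2.59 * 2.215 = 6.65 m/min

6.65


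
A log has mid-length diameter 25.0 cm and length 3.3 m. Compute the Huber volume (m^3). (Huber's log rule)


Huber: V = Am * L,  Am = pi*(Dm/200)^2
Am = pi*(25.0/200)^2 = 0.049087 m^2
V = 0.049087*3.3 = 0.162 m^3

0.162


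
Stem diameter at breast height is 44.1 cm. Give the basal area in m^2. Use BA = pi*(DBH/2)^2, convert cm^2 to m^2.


Formula: BA = pi * (DBH/2)^2 / 10000  (cm^2 to m^2)
Radius = DBH/2 = 44.1/2 = 22.05 cm
BA = pi * 22.05^2 / 10000
   = 1527.4502 cm^2 / 10000
   = 0.1527 m^2

0.1527


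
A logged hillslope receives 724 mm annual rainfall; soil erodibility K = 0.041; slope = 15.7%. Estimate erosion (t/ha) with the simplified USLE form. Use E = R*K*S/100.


Formula: E = R * K * S / 100  (simplified USLE)
R * K = 724 * 0.041 = 29.684
E = 29.684 * 15.7 / 100 = 4.66 t/ha

4.66


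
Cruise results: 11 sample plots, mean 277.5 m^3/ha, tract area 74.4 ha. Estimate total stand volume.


Formula: Total Volume = Mean Volume per ha * Total Area
Total Volume = 277.5 m^3/ha * 74.4 ha
Total Volume = 20646 m^3

20646


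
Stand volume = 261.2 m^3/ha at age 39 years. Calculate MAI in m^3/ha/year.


Formula: MAI = Total Volume / Stand Age
MAI = 261.2 m^3/ha / 39 years
MAI = 6.7 m^3/ha/year

6.7


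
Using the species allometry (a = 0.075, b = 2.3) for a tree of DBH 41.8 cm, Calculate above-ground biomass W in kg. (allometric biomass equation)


Formula: W = a * DBH^b  (allometric power law)
DBH^b = 41.8^2.3 = 5354.3339
W = 0.075 * 5354.3339 = 401.6 kg

401.6


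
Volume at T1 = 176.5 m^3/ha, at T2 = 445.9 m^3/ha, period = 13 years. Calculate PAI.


Formula: PAI = (V_T2 - V_T1) / (T2 - T1)
Volume increment = 445.9 - 176.5 = 269.4 m^3/ha
PAI = 269.4 / 13 = 20.72 m^3/ha/year

20.72


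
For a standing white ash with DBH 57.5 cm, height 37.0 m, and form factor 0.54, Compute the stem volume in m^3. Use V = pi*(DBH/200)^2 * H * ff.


Formula: V = pi * (DBH/200)^2 * H * ff
Radius = DBH/200 = 57.5/200 = 0.2875 m
Radius^2 = 0.2875^2 = 0.08265625 m^2
V = pi * 0.08265625 * 37.0 * 0.54
V = 5.188 m^3

5.188


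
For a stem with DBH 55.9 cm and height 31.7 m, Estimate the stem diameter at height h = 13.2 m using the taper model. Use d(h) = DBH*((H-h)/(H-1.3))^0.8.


Taper: d(h) = DBH * ((H - h) / (H - 1.3))^0.8
Numerator = H - h = 31.7 - 13.2 = 18.5 m
Denominator = H - 1.3 = 31.7 - 1.3 = 30.4 m
Ratio = 18.5 / 30.4 = 0.60855
d = 55.9 * 0.60855^0.8 = 37.6 cm

37.6


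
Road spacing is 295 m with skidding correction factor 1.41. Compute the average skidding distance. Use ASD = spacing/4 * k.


Formula: ASD = (spacing / 4) * correction
Uncorrected distance = spacing / 4 = 295 / 4 = 73.75 m
ASD = 73.75 * 1.41 = 104 m

104


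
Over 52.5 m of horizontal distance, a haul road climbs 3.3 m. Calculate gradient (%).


Formula: Gradient = rise / run * 100
Gradient = 3.3 / 52.5 * 100 = 6.3%

6.3


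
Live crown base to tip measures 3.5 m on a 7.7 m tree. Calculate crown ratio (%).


Formula: Crown Ratio = (Crown Length / Total Height) * 100
CR = (3.5 m / 7.7 m) * 100
CR = 0.4545 * 100 = 45.5%

45.5


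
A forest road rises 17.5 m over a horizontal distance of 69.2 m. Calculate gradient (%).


Formula: Gradient = rise / run * 100
Gradient = 17.5 / 69.2 * 100 = 25.3%

25.3


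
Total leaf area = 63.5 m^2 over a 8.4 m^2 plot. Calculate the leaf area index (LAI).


Formula: LAI = total leaf area / ground area  (dimensionless)
LAI = 63.5 m^2 / 8.4 m^2
LAI = 7.56

7.56


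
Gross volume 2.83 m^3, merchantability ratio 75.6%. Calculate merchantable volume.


Formula: MV = V_total * (merchantable_pct / 100)
Merchantable fraction = 75.6% / 100 = 0.756
MV = 2.83 m^3 * 0.756 = 2.139 m^3

2.139


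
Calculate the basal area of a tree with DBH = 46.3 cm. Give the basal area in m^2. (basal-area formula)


Formula: BA = pi * (DBH/2)^2 / 10000  (cm^2 to m^2)
Radius = DBH/2 = 46.3/2 = 23.15 cm
BA = pi * 23.15^2 / 10000
   = 1683.6502 cm^2 / 10000
   = 0.1684 m^2

0.1684


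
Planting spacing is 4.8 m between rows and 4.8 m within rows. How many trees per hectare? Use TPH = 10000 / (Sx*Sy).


Formula: TPH = 10000 m^2/ha / (spacing_x * spacing_y)
Area per tree = 4.8 m * 4.8 m = 23.04 m^2
TPH = 10000 / 23.04 = 434 trees/ha

434


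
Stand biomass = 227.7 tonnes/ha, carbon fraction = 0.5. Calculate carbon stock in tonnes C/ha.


Formula: Carbon Stock = Biomass * Carbon Fraction
C = 227.7 t/ha * 0.5
C = 113.9 t C/ha

113.9


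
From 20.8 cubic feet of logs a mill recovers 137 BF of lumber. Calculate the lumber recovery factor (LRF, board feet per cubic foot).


Formula: LRF = Lumber Output (BF) / Log Input (ft^3)
LRF = 137 BF / 20.8 ft^3
LRF = 6.59 BF/ft^3

6.59


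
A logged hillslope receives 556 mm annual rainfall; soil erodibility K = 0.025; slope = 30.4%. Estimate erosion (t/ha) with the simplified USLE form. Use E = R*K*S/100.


Formula: E = R * K * S / 100  (simplified USLE)
R * K = 556 * 0.025 = 13.9
E = 13.9 * 30.4 / 100 = 4.23 t/ha

4.23


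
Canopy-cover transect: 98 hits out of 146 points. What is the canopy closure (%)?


Formula: Canopy closure = covered points / total points * 100
Closure = 98 / 146 * 100
Closure = 0.6712 * 100 = 67.1%

67.1


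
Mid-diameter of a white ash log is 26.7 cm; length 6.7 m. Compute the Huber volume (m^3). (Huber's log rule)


Huber: V = Am * L,  Am = pi*(Dm/200)^2
Am = pi*(26.7/200)^2 = 0.05599 m^2
V = 0.05599*6.7 = 0.3751 m^3

0.3751


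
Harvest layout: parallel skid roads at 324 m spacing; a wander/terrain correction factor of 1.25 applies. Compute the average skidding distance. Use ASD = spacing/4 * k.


Formula: ASD = (spacing / 4) * correction
Uncorrected distance = spacing / 4 = 324 / 4 = 81 m
ASD = 81 * 1.25 = 101 m

101


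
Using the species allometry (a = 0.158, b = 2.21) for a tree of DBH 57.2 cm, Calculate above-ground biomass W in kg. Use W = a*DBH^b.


Formula: W = a * DBH^b  (allometric power law)
DBH^b = 57.2^2.21 = 7653.2381
W = 0.158 * 7653.2381 = 1209.2 kg

1209.2


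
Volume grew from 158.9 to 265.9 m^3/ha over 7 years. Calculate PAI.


Formula: PAI = (V_T2 - V_T1) / (T2 - T1)
Volume increment = 265.9 - 158.9 = 107.0 m^3/ha
PAI = 107.0 / 7 = 15.29 m^3/ha/year

15.29


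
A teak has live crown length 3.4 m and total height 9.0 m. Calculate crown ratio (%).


Formula: Crown Ratio = (Crown Length / Total Height) * 100
CR = (3.4 m / 9.0 m) * 100
CR = 0.3778 * 100 = 37.8%

37.8


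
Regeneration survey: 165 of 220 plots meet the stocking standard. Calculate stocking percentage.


Formula: Stocking % = stocked plots / total plots * 100
Stocking = 165 / 220 * 100
Stocking = 0.75 * 100 = 75.0%

75.0


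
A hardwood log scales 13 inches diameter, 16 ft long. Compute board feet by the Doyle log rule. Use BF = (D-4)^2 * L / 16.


Doyle: BF = (D - 4)^2 * L / 16
Adjusted diameter = 13 - 4 = 9 in
(D-4)^2 = 9^2 = 81
BF = 81 * 16 / 16 = 81 BF

81


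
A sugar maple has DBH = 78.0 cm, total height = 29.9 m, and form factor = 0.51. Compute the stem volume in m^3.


Formula: V = pi * (DBH/200)^2 * H * ff
Radius = DBH/200 = 78.0/200 = 0.39 m
Radius^2 = 0.39^2 = 0.1521 m^2
V = pi * 0.1521 * 29.9 * 0.51
V = 7.287 m^3

7.287


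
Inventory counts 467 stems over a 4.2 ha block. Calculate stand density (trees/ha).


Formula: Stand Density = N_trees / Area_ha
Density = 467 trees / 4.2 ha
Density = 111 trees/ha

111


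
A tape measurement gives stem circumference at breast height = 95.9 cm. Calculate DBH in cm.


Formula: DBH = C / pi
DBH = 95.9 / pi
pi = 3.14159...
DBH = 30.5 cm

30.5


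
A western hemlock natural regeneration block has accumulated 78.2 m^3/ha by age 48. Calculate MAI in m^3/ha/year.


Formula: MAI = Total Volume / Stand Age
MAI = 78.2 m^3/ha / 48 years
MAI = 1.63 m^3/ha/year

1.63


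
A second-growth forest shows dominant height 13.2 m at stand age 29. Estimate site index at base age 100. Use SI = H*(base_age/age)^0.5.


Formula: SI = H_dom * (base_age / age)^0.5
Age ratio = 100 / 29 = 3.44828
sqrt(age_ratio) = 1.85695
SI = 13.2 * 1.85695 = 24.5 m

24.5


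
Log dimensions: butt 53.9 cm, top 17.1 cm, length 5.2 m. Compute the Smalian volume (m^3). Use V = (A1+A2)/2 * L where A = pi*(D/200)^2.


Smalian: V = (A1 + A2)/2 * L,  A = pi*(D/200)^2
A1 = pi*(53.9/200)^2 = 0.228175 m^2
A2 = pi*(17.1/200)^2 = 0.022966 m^2
V = (0.228175+0.022966)/2*5.2 = 0.653 m^3

0.653


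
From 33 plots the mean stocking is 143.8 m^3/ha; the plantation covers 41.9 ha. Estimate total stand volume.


Formula: Total Volume = Mean Volume per ha * Total Area
Total Volume = 143.8 m^3/ha * 41.9 ha
Total Volume = 6025 m^3

6025


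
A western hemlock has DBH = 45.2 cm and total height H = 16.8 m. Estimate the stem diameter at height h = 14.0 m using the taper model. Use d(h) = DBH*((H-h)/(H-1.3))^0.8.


Taper: d(h) = DBH * ((H - h) / (H - 1.3))^0.8
Numerator = H - h = 16.8 - 14.0 = 2.8 m
Denominator = H - 1.3 = 16.8 - 1.3 = 15.5 m
Ratio = 2.8 / 15.5 = 0.18065
d = 45.2 * 0.18065^0.8 = 11.5 cm

11.5


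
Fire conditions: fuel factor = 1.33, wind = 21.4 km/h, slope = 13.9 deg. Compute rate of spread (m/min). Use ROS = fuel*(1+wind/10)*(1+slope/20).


Formula: ROS = fuel * (1 + wind/10) * (1 + slope/20)
Wind factor = 1 + 21.4/10 = 3.14
Slope factor = 1 + 13.9/20 = 1.695
ROS = 1.33 * 3.14 * 1.695 = 7.08 m/min

7.08


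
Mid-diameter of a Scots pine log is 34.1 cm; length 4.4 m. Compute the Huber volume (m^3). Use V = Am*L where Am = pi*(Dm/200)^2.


Huber: V = Am * L,  Am = pi*(Dm/200)^2
Am = pi*(34.1/200)^2 = 0.091327 m^2
V = 0.091327*4.4 = 0.4018 m^3

0.4018


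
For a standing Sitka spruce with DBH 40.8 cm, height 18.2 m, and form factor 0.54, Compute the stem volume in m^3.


Formula: V = pi * (DBH/200)^2 * H * ff
Radius = DBH/200 = 40.8/200 = 0.204 m
Radius^2 = 0.204^2 = 0.041616 m^2
V = pi * 0.041616 * 18.2 * 0.54
V = 1.285 m^3

1.285


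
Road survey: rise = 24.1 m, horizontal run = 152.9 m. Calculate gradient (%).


Formula: Gradient = rise / run * 100
Gradient = 24.1 / 152.9 * 100 = 15.8%

15.8


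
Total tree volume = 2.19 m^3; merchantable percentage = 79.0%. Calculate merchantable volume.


Formula: MV = V_total * (merchantable_pct / 100)
Merchantable fraction = 79.0% / 100 = 0.79
MV = 2.19 m^3 * 0.79 = 1.73 m^3

1.73


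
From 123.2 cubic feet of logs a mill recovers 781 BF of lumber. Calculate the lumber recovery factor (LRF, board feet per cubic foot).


Formula: LRF = Lumber Output (BF) / Log Input (ft^3)
LRF = 781 BF / 123.2 ft^3
LRF = 6.34 BF/ft^3

6.34


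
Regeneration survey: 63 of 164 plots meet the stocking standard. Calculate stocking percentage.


Formula: Stocking % = stocked plots / total plots * 100
Stocking = 63 / 164 * 100
Stocking = 0.3841 * 100 = 38.4%

38.4


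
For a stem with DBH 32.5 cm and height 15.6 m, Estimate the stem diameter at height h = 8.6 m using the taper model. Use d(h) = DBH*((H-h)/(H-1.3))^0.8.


Taper: d(h) = DBH * ((H - h) / (H - 1.3))^0.8
Numerator = H - h = 15.6 - 8.6 = 7.0 m
Denominator = H - 1.3 = 15.6 - 1.3 = 14.3 m
Ratio = 7.0 / 14.3 = 0.48951
d = 32.5 * 0.48951^0.8 = 18.4 cm

18.4


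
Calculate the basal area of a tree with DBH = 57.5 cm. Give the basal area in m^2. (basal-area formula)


Formula: BA = pi * (DBH/2)^2 / 10000  (cm^2 to m^2)
Radius = DBH/2 = 57.5/2 = 28.75 cm
BA = pi * 28.75^2 / 10000
   = 2596.7227 cm^2 / 10000
   = 0.2597 m^2

0.2597


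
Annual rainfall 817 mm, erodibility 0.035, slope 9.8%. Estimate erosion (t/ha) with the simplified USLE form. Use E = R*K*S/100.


Formula: E = R * K * S / 100  (simplified USLE)
R * K = 817 * 0.035 = 28.595
E = 28.595 * 9.8 / 100 = 2.8 t/ha

2.8


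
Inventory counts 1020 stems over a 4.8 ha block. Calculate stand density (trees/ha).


Formula: Stand Density = N_trees / Area_ha
Density = 1020 trees / 4.8 ha
Density = 213 trees/ha

213


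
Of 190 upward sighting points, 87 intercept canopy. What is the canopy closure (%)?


Formula: Canopy closure = covered points / total points * 100
Closure = 87 / 190 * 100
Closure = 0.4579 * 100 = 45.8%

45.8
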